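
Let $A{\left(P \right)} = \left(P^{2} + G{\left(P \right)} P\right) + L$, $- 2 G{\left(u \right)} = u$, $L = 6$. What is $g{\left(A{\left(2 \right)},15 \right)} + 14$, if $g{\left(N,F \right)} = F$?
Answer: $29$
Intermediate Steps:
$G{\left(u \right)} = - \frac{u}{2}$
$A{\left(P \right)} = 6 + \frac{P^{2}}{2}$ ($A{\left(P \right)} = \left(P^{2} + - \frac{P}{2} P\right) + 6 = \left(P^{2} - \frac{P^{2}}{2}\right) + 6 = \frac{P^{2}}{2} + 6 = 6 + \frac{P^{2}}{2}$)
$g{\left(A{\left(2 \right)},15 \right)} + 14 = 15 + 14 = 29$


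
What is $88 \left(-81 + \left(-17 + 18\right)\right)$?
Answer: $-7040$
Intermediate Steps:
$88 \left(-81 + \left(-17 + 18\right)\right) = 88 \left(-81 + 1\right) = 88 \left(-80\right) = -7040$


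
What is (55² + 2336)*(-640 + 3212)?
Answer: 13788492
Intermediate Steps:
(55² + 2336)*(-640 + 3212) = (3025 + 2336)*2572 = 5361*2572 = 13788492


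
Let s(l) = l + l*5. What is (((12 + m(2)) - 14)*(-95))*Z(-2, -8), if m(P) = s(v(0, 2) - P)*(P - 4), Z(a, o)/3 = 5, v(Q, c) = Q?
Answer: -31350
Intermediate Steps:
s(l) = 6*l (s(l) = l + 5*l = 6*l)
Z(a, o) = 15 (Z(a, o) = 3*5 = 15)
m(P) = -6*P*(-4 + P) (m(P) = (6*(0 - P))*(P - 4) = (6*(-P))*(-4 + P) = (-6*P)*(-4 + P) = -6*P*(-4 + P))
(((12 + m(2)) - 14)*(-95))*Z(-2, -8) = (((12 + 6*2*(4 - 1*2)) - 14)*(-95))*15 = (((12 + 6*2*(4 - 2)) - 14)*(-95))*15 = (((12 + 6*2*2) - 14)*(-95))*15 = (((12 + 24) - 14)*(-95))*15 = ((36 - 14)*(-95))*15 = (22*(-95))*15 = -2090*15 = -31350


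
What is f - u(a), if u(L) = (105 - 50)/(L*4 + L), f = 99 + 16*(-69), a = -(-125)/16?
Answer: -125801/125 ≈ -1006.4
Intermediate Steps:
a = 125/16 (a = -(-125)/16 = -5*(-25/16) = 125/16 ≈ 7.8125)
f = -1005 (f = 99 - 1104 = -1005)
u(L) = 11/L (u(L) = 55/(4*L + L) = 55/((5*L)) = 55*(1/(5*L)) = 11/L)
f - u(a) = -1005 - 11/125/16 = -1005 - 11*16/125 = -1005 - 1*176/125 = -1005 - 176/125 = -125801/125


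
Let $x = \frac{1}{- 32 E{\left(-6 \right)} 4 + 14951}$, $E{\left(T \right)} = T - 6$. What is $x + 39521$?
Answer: $\frac{651582728}{16487} \approx 39521.0$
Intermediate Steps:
$E{\left(T \right)} = -6 + T$ ($E{\left(T \right)} = T - 6 = -6 + T$)
$x = \frac{1}{16487}$ ($x = \frac{1}{- 32 \left(-6 - 6\right) 4 + 14951} = \frac{1}{\left(-32\right) \left(-12\right) 4 + 14951} = \frac{1}{384 \cdot 4 + 14951} = \frac{1}{1536 + 14951} = \frac{1}{16487} \approx 6.0654 \cdot 10^{-5}$)
$x + 39521 = \frac{1}{16487} + 39521 = \frac{651582728}{16487}$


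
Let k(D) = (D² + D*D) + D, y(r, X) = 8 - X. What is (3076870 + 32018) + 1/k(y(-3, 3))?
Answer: 170988841/55 ≈ 3.1089e+6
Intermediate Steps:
k(D) = D + 2*D² (k(D) = (D² + D²) + D = 2*D² + D = D + 2*D²)
(3076870 + 32018) + 1/k(y(-3, 3)) = (3076870 + 32018) + 1/((8 - 1*3)*(1 + 2*(8 - 1*3))) = 3108888 + 1/((8 - 3)*(1 + 2*(8 - 3))) = 3108888 + 1/(5*(1 + 2*5)) = 3108888 + 1/(5*(1 + 10)) = 3108888 + 1/(5*11) = 3108888 + 1/55 = 170988841/55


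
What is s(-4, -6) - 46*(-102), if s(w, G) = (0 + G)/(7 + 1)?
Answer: 18765/4 ≈ 4691.3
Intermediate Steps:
s(w, G) = G/8
s(-4, -6) - 46*(-102) = (⅛)*(-6) - 46*(-102) = -¾ + 4692 = 18765/4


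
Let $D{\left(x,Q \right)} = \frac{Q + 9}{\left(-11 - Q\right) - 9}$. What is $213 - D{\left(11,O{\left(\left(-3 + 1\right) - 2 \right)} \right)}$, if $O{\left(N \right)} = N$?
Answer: $\frac{3413}{16} \approx 213.31$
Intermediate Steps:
$D{\left(x,Q \right)} = \frac{9 + Q}{-20 - Q}$
$213 - D{\left(11,O{\left(\left(-3 + 1\right) - 2 \right)} \right)} = 213 - \frac{-9 - \left(\left(-3 + 1\right) - 2\right)}{20 + \left(\left(-3 + 1\right) - 2\right)} = 213 - \frac{-9 - \left(-2 - 2\right)}{20 - 4} = 213 - \frac{-9 - -4}{20 - 4} = 213 - \frac{-9 + 4}{16} = 213 - \frac{1}{16} \left(-5\right) = 213 - - \frac{5}{16} = 213 + \frac{5}{16} = \frac{3413}{16}$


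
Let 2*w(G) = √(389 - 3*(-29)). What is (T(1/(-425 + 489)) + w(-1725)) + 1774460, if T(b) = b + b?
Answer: 56782721/32 + √119 ≈ 1.7745e+6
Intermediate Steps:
w(G) = √119 (w(G) = √(389 - 3*(-29))/2 = √(389 + 87)/2 = √476/2 = (2*√119)/2 = √119)
T(b) = 2*b
(T(1/(-425 + 489)) + w(-1725)) + 1774460 = (2/(-425 + 489) + √119) + 1774460 = (2/64 + √119) + 1774460 = (2*(1/64) + √119) + 1774460 = (1/32 + √119) + 1774460 = 56782721/32 + √119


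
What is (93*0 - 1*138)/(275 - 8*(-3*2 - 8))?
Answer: -46/129 ≈ -0.35659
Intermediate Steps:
(93*0 - 1*138)/(275 - 8*(-3*2 - 8)) = (0 - 138)/(275 - 8*(-6 - 8)) = -138/(275 - 8*(-14)) = -138/(275 + 112) = -138/387 = -138*1/387 = -46/129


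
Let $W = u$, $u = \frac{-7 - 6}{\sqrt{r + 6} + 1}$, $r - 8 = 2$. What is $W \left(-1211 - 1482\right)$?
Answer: $\frac{35009}{5} \approx 7001.8$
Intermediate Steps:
$r = 10$ ($r = 8 + 2 = 10$)
$u = - \frac{13}{5}$ ($u = \frac{-7 - 6}{\sqrt{10 + 6} + 1} = - \frac{13}{\sqrt{16} + 1} = - \frac{13}{4 + 1} = - \frac{13}{5} \approx -2.6$)
$W = - \frac{13}{5} \approx -2.6$
$W \left(-1211 - 1482\right) = - \frac{13 \left(-1211 - 1482\right)}{5} = \left(- \frac{13}{5}\right) \left(-2693\right) = \frac{35009}{5}$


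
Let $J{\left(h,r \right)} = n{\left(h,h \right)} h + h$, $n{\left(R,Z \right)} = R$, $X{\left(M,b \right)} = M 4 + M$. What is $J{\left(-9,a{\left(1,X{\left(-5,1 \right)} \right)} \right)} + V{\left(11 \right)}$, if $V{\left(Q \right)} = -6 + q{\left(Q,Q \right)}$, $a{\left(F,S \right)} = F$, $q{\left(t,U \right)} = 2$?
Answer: $68$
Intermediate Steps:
$X{\left(M,b \right)} = 5 M$ ($X{\left(M,b \right)} = 4 M + M = 5 M$)
$V{\left(Q \right)} = -4$ ($V{\left(Q \right)} = -6 + 2 = -4$)
$J{\left(h,r \right)} = h + h^{2}$ ($J{\left(h,r \right)} = h h + h = h^{2} + h = h + h^{2}$)
$J{\left(-9,a{\left(1,X{\left(-5,1 \right)} \right)} \right)} + V{\left(11 \right)} = - 9 \left(1 - 9\right) - 4 = \left(-9\right) \left(-8\right) - 4 = 72 - 4 = 68$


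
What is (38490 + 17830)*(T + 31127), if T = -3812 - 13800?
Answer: 761164800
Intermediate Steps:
T = -17612
(38490 + 17830)*(T + 31127) = (38490 + 17830)*(-17612 + 31127) = 56320*13515 = 761164800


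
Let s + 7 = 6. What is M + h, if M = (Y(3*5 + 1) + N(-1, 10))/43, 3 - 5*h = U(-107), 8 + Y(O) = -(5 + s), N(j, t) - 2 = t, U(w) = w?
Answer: 22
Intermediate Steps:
s = -1 (s = -7 + 6 = -1)
N(j, t) = 2 + t
Y(O) = -12 (Y(O) = -8 - (5 - 1) = -8 - 1*4 = -8 - 4 = -12)
h = 22 (h = 3/5 - 1/5*(-107) = 3/5 + 107/5 = 22)
M = 0 (M = (-12 + (2 + 10))/43 = (-12 + 12)/43 = (1/43)*0 = 0)
M + h = 0 + 22 = 22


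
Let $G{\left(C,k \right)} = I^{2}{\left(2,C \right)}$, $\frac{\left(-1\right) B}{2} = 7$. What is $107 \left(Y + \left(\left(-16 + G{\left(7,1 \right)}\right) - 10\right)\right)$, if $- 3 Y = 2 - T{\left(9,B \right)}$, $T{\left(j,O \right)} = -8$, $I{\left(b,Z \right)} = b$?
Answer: $- \frac{8132}{3} \approx -2710.7$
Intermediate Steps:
$B = -14$ ($B = \left(-2\right) 7 = -14$)
$Y = - \frac{10}{3}$ ($Y = - \frac{2 - -8}{3} = - \frac{2 + 8}{3} = \left(- \frac{1}{3}\right) 10 = - \frac{10}{3} \approx -3.3333$)
$G{\left(C,k \right)} = 4$ ($G{\left(C,k \right)} = 2^{2} = 4$)
$107 \left(Y + \left(\left(-16 + G{\left(7,1 \right)}\right) - 10\right)\right) = 107 \left(- \frac{10}{3} + \left(\left(-16 + 4\right) - 10\right)\right) = 107 \left(- \frac{10}{3} - 22\right) = 107 \left(- \frac{76}{3}\right) = - \frac{8132}{3}$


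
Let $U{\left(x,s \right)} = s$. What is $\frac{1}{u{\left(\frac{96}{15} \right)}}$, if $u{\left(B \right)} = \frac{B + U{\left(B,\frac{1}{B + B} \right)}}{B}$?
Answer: $\frac{2048}{2073} \approx 0.98794$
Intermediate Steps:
$u{\left(B \right)} = \frac{B + \frac{1}{2 B}}{B}$ ($u{\left(B \right)} = \frac{B + \frac{1}{B + B}}{B} = \frac{B + \frac{1}{2 B}}{B}$)
$\frac{1}{u{\left(\frac{96}{15} \right)}} = \frac{1}{1 + \frac{1}{2 \cdot \frac{1024}{25}}} = \frac{1}{1 + \frac{1}{2} \cdot \frac{25}{1024}} = \frac{1}{1 + \frac{25}{2048}} = \frac{1}{\frac{2073}{2048}} = \frac{2048}{2073}$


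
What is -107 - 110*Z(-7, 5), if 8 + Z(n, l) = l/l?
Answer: 663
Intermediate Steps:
Z(n, l) = -7 (Z(n, l) = -8 + l/l = -8 + 1 = -7)
-107 - 110*Z(-7, 5) = -107 - 110*(-7) = -107 + 770 = 663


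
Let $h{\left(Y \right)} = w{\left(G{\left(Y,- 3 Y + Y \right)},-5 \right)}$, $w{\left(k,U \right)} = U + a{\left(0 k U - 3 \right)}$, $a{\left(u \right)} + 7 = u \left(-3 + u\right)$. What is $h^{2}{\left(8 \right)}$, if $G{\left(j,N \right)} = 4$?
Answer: $36$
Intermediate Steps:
$a{\left(u \right)} = -7 + u \left(-3 + u\right)$
$w{\left(k,U \right)} = 11 + U$ ($w{\left(k,U \right)} = U - \left(7 - \left(0 k U - 3\right)^{2} + 3 \left(0 k U - 3\right)\right) = U - \left(7 - \left(0 U - 3\right)^{2} + 3 \left(0 U - 3\right)\right) = U - \left(7 - \left(0 - 3\right)^{2} + 3 \left(0 - 3\right)\right) = U - \left(-2 - 9\right) = U + \left(-7 + 9 + 9\right) = U + 11 = 11 + U$)
$h{\left(Y \right)} = 6$ ($h{\left(Y \right)} = 11 - 5 = 6$)
$h^{2}{\left(8 \right)} = 6^{2} = 36$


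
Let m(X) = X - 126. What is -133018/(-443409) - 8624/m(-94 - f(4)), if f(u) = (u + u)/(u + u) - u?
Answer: 550403446/13745679 ≈ 40.042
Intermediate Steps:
f(u) = 1 - u (f(u) = (2*u)/((2*u)) - u = (2*u)*(1/(2*u)) - u = 1 - u)
m(X) = -126 + X
-133018/(-443409) - 8624/m(-94 - f(4)) = -133018/(-443409) - 8624/(-126 + (-94 - (1 - 1*4))) = -133018*(-1/443409) - 8624/(-126 + (-94 - (1 - 4))) = 133018/443409 - 8624/(-126 + (-94 - 1*(-3))) = 133018/443409 - 8624/(-126 + (-94 + 3)) = 133018/443409 - 8624/(-126 - 91) = 133018/443409 - 8624/(-217) = 133018/443409 - 8624*(-1/217) = 133018/443409 + 1232/31 = 550403446/13745679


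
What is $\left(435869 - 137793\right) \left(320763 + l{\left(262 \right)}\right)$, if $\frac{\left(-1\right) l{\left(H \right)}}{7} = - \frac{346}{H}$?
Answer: $\frac{12525500480464}{131} \approx 9.5615 \cdot 10^{10}$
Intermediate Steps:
$l{\left(H \right)} = \frac{2422}{H}$ ($l{\left(H \right)} = - 7 \left(- \frac{346}{H}\right) = \frac{2422}{H}$)
$\left(435869 - 137793\right) \left(320763 + l{\left(262 \right)}\right) = \left(435869 - 137793\right) \left(320763 + \frac{2422}{262}\right) = 298076 \left(320763 + 2422 \cdot \frac{1}{262}\right) = 298076 \left(320763 + \frac{1211}{131}\right) = 298076 \cdot \frac{42021164}{131} = \frac{12525500480464}{131}$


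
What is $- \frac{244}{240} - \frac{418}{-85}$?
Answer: $\frac{3979}{1020} \approx 3.901$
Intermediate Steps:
$- \frac{244}{240} - \frac{418}{-85} = \left(-244\right) \frac{1}{240} - - \frac{418}{85} = - \frac{61}{60} + \frac{418}{85} = \frac{3979}{1020}$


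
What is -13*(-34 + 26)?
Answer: 104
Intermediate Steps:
-13*(-34 + 26) = -13*(-8) = 104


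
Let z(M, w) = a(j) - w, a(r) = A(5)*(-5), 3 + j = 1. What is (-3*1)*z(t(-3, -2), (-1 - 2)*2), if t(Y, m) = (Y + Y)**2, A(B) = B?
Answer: 57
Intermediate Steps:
j = -2 (j = -3 + 1 = -2)
a(r) = -25 (a(r) = 5*(-5) = -25)
t(Y, m) = 4*Y**2 (t(Y, m) = (2*Y)**2 = 4*Y**2)
z(M, w) = -25 - w
(-3*1)*z(t(-3, -2), (-1 - 2)*2) = (-3*1)*(-25 - (-1 - 2)*2) = -3*(-25 - (-3)*2) = -3*(-25 - 1*(-6)) = -3*(-25 + 6) = -3*(-19) = 57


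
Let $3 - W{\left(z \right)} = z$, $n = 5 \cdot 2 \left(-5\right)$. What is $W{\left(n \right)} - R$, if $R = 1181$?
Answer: $-1128$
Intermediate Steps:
$n = -50$ ($n = 10 \left(-5\right) = -50$)
$W{\left(z \right)} = 3 - z$
$W{\left(n \right)} - R = \left(3 - -50\right) - 1181 = \left(3 + 50\right) - 1181 = 53 - 1181 = -1128$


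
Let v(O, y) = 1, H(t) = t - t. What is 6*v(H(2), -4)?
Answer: 6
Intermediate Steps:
H(t) = 0
6*v(H(2), -4) = 6*1 = 6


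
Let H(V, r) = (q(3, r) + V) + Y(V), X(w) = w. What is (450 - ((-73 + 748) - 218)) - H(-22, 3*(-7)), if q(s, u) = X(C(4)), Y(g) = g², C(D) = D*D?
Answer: -485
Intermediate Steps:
C(D) = D²
q(s, u) = 16 (q(s, u) = 4² = 16)
H(V, r) = 16 + V + V² (H(V, r) = (16 + V) + V² = 16 + V + V²)
(450 - ((-73 + 748) - 218)) - H(-22, 3*(-7)) = (450 - ((-73 + 748) - 218)) - (16 - 22 + (-22)²) = (450 - (675 - 218)) - (16 - 22 + 484) = (450 - 1*457) - 1*478 = (450 - 457) - 478 = -7 - 478 = -485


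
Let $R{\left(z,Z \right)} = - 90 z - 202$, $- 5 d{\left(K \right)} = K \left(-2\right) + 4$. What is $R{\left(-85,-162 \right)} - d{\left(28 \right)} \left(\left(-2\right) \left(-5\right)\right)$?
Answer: $7344$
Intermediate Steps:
$d{\left(K \right)} = - \frac{4}{5} + \frac{2 K}{5}$ ($d{\left(K \right)} = - \frac{K \left(-2\right) + 4}{5} = - \frac{- 2 K + 4}{5} = - \frac{4 - 2 K}{5} = - \frac{4}{5} + \frac{2 K}{5}$)
$R{\left(z,Z \right)} = -202 - 90 z$
$R{\left(-85,-162 \right)} - d{\left(28 \right)} \left(\left(-2\right) \left(-5\right)\right) = \left(-202 - -7650\right) - \left(- \frac{4}{5} + \frac{2}{5} \cdot 28\right) \left(\left(-2\right) \left(-5\right)\right) = \left(-202 + 7650\right) - \left(- \frac{4}{5} + \frac{56}{5}\right) 10 = 7448 - \frac{52}{5} \cdot 10 = 7448 - 104 = 7344$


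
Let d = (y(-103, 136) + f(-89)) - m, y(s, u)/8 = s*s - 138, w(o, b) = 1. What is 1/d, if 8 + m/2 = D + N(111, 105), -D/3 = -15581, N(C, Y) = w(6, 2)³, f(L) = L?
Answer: -1/9793 ≈ -0.00010211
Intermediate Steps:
y(s, u) = -1104 + 8*s² (y(s, u) = 8*(s*s - 138) = 8*(s² - 138) = 8*(-138 + s²) = -1104 + 8*s²)
N(C, Y) = 1 (N(C, Y) = 1³ = 1)
D = 46743 (D = -3*(-15581) = 46743)
m = 93472 (m = -16 + 2*(46743 + 1) = -16 + 2*46744 = -16 + 93488 = 93472)
d = -9793 (d = ((-1104 + 8*(-103)²) - 89) - 1*93472 = ((-1104 + 8*10609) - 89) - 93472 = ((-1104 + 84872) - 89) - 93472 = (83768 - 89) - 93472 = 83679 - 93472 = -9793)
1/d = 1/(-9793) = -1/9793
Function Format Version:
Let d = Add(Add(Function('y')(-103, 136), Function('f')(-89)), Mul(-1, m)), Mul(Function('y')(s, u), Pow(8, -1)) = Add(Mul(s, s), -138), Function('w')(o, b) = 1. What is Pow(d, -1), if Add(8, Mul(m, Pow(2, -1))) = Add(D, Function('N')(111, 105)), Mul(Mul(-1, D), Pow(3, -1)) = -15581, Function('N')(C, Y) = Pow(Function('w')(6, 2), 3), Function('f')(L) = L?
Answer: Rational(-1, 9793) ≈ -0.00010211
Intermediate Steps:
Function('y')(s, u) = Add(-1104, Mul(8, Pow(s, 2))) (Function('y')(s, u) = Mul(8, Add(Mul(s, s), -138)) = Mul(8, Add(Pow(s, 2), -138)) = Mul(8, Add(-138, Pow(s, 2))) = Add(-1104, Mul(8, Pow(s, 2))))
Function('N')(C, Y) = 1 (Function('N')(C, Y) = Pow(1, 3) = 1)
D = 46743 (D = Mul(-3, -15581) = 46743)
m = 93472 (m = Add(-16, Mul(2, Add(46743, 1))) = Add(-16, Mul(2, 46744)) = Add(-16, 93488) = 93472)
d = -9793 (d = Add(Add(Add(-1104, Mul(8, Pow(-103, 2))), -89), Mul(-1, 93472)) = Add(Add(Add(-1104, Mul(8, 10609)), -89), -93472) = Add(Add(Add(-1104, 84872), -89), -93472) = Add(Add(83768, -89), -93472) = Add(83679, -93472) = -9793)
Pow(d, -1) = Pow(-9793, -1) = Rational(-1, 9793)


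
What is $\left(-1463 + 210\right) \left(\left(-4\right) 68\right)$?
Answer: $340816$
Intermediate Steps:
$\left(-1463 + 210\right) \left(\left(-4\right) 68\right) = \left(-1253\right) \left(-272\right) = 340816$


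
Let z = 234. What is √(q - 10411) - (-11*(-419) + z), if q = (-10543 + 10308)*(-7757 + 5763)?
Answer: -4843 + √458179 ≈ -4166.1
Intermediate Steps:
q = 468590 (q = -235*(-1994) = 468590)
√(q - 10411) - (-11*(-419) + z) = √(468590 - 10411) - (-11*(-419) + 234) = √458179 - (4609 + 234) = √458179 - 1*4843 = √458179 - 4843 = -4843 + √458179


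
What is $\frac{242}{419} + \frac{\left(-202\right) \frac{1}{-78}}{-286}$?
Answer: $\frac{2656949}{4673526} \approx 0.56851$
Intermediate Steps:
$\frac{242}{419} + \frac{\left(-202\right) \frac{1}{-78}}{-286} = 242 \cdot \frac{1}{419} + \left(-202\right) \left(- \frac{1}{78}\right) \left(- \frac{1}{286}\right) = \frac{242}{419} + \frac{101}{39} \left(- \frac{1}{286}\right) = \frac{242}{419} - \frac{101}{11154} = \frac{2656949}{4673526}$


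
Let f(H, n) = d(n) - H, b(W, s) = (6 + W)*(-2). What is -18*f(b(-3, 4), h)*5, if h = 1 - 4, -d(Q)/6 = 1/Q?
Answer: -720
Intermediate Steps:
d(Q) = -6/Q
b(W, s) = -12 - 2*W
h = -3
f(H, n) = -H - 6/n (f(H, n) = -6/n - H = -H - 6/n)
-18*f(b(-3, 4), h)*5 = -18*(-(-12 - 2*(-3)) - 6/(-3))*5 = -18*(-(-12 + 6) - 6*(-1/3))*5 = -18*(-1*(-6) + 2)*5 = -18*(6 + 2)*5 = -18*8*5 = -144*5 = -720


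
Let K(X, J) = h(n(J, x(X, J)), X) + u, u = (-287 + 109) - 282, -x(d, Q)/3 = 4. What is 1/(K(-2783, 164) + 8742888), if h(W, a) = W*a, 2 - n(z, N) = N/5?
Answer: 5/43650914 ≈ 1.1455e-7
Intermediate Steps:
x(d, Q) = -12 (x(d, Q) = -3*4 = -12)
n(z, N) = 2 - N/5
u = -460 (u = -178 - 282 = -460)
K(X, J) = -460 + 22*X/5 (K(X, J) = (2 - 1/5*(-12))*X - 460 = (2 + 12/5)*X - 460 = 22*X/5 - 460 = -460 + 22*X/5)
1/(K(-2783, 164) + 8742888) = 1/((-460 + (22/5)*(-2783)) + 8742888) = 1/((-460 - 61226/5) + 8742888) = 1/(-63526/5 + 8742888) = 1/(43650914/5) = 5/43650914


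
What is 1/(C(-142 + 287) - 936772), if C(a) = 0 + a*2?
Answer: -1/936482 ≈ -1.0678e-6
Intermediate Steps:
C(a) = 2*a (C(a) = 0 + 2*a = 2*a)
1/(C(-142 + 287) - 936772) = 1/(2*(-142 + 287) - 936772) = 1/(2*145 - 936772) = 1/(290 - 936772) = 1/(-936482) = -1/936482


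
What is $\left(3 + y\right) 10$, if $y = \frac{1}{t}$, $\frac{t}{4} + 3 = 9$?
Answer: $\frac{365}{12} \approx 30.417$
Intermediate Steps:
$t = 24$ ($t = -12 + 4 \cdot 9 = -12 + 36 = 24$)
$y = \frac{1}{24} \approx 0.041667$
$\left(3 + y\right) 10 = \left(3 + \frac{1}{24}\right) 10 = \frac{73}{24} \cdot 10 = \frac{365}{12}$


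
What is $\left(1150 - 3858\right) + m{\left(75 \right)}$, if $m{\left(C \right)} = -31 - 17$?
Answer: $-2756$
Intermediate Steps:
$m{\left(C \right)} = -48$ ($m{\left(C \right)} = -31 - 17 = -48$)
$\left(1150 - 3858\right) + m{\left(75 \right)} = \left(1150 - 3858\right) - 48 = -2708 - 48 = -2756$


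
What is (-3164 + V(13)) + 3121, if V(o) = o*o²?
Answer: 2154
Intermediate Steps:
V(o) = o³
(-3164 + V(13)) + 3121 = (-3164 + 13³) + 3121 = (-3164 + 2197) + 3121 = -967 + 3121 = 2154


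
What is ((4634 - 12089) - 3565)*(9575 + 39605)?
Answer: -541963600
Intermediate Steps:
((4634 - 12089) - 3565)*(9575 + 39605) = (-7455 - 3565)*49180 = -11020*49180 = -541963600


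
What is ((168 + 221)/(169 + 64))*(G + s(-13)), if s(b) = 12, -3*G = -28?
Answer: 24896/699 ≈ 35.617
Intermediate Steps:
G = 28/3 (G = -⅓*(-28) = 28/3 ≈ 9.3333)
((168 + 221)/(169 + 64))*(G + s(-13)) = ((168 + 221)/(169 + 64))*(28/3 + 12) = (389/233)*(64/3) = 24896/699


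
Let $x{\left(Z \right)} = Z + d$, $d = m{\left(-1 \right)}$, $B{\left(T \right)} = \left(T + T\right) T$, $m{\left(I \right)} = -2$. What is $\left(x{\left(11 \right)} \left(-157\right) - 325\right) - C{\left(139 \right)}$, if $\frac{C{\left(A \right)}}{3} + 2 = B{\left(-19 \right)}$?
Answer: $-3898$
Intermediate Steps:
$B{\left(T \right)} = 2 T^{2}$ ($B{\left(T \right)} = 2 T T = 2 T^{2}$)
$d = -2$
$x{\left(Z \right)} = -2 + Z$ ($x{\left(Z \right)} = Z - 2 = -2 + Z$)
$C{\left(A \right)} = 2160$ ($C{\left(A \right)} = -6 + 3 \cdot 2 \left(-19\right)^{2} = -6 + 3 \cdot 2 \cdot 361 = -6 + 3 \cdot 722 = -6 + 2166 = 2160$)
$\left(x{\left(11 \right)} \left(-157\right) - 325\right) - C{\left(139 \right)} = \left(\left(-2 + 11\right) \left(-157\right) - 325\right) - 2160 = \left(9 \left(-157\right) - 325\right) - 2160 = \left(-1413 - 325\right) - 2160 = -1738 - 2160 = -3898$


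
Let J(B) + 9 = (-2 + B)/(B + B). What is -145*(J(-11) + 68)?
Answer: -190095/22 ≈ -8640.7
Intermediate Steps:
J(B) = -9 + (-2 + B)/(2*B) (J(B) = -9 + (-2 + B)/(B + B) = -9 + (-2 + B)/((2*B)) = -9 + (-2 + B)*(1/(2*B)) = -9 + (-2 + B)/(2*B))
-145*(J(-11) + 68) = -145*((-17/2 - 1/(-11)) + 68) = -145*((-17/2 - 1*(-1/11)) + 68) = -145*((-17/2 + 1/11) + 68) = -145*(-185/22 + 68) = -145*1311/22 = -190095/22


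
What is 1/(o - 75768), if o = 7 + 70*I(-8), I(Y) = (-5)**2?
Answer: -1/74011 ≈ -1.3512e-5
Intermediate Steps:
I(Y) = 25
o = 1757 (o = 7 + 70*25 = 7 + 1750 = 1757)
1/(o - 75768) = 1/(1757 - 75768) = 1/(-74011) = -1/74011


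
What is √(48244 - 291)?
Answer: √47953 ≈ 218.98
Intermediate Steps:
√(48244 - 291) = √47953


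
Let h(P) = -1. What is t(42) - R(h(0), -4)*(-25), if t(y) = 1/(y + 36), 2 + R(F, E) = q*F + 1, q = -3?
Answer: 3901/78 ≈ 50.013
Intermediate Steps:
R(F, E) = -1 - 3*F (R(F, E) = -2 + (-3*F + 1) = -2 + (1 - 3*F) = -1 - 3*F)
t(y) = 1/(36 + y)
t(42) - R(h(0), -4)*(-25) = 1/(36 + 42) - (-1 - 3*(-1))*(-25) = 1/78 - (-1 + 3)*(-25) = 1/78 - 2*(-25) = 1/78 - 1*(-50) = 1/78 + 50 = 3901/78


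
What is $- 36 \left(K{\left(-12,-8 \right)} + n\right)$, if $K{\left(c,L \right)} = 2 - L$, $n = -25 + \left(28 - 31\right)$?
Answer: $648$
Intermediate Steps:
$n = -28$ ($n = -25 - 3 = -28$)
$- 36 \left(K{\left(-12,-8 \right)} + n\right) = - 36 \left(\left(2 - -8\right) - 28\right) = - 36 \left(\left(2 + 8\right) - 28\right) = - 36 \left(10 - 28\right) = \left(-36\right) \left(-18\right) = 648$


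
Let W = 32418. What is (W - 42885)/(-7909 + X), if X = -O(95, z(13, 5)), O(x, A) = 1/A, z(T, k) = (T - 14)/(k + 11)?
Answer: 1163/877 ≈ 1.3261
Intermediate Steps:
z(T, k) = (-14 + T)/(11 + k)
X = 16 (X = -1/((-14 + 13)/(11 + 5)) = -1/(-1/16) = -1*(-16) = 16)
(W - 42885)/(-7909 + X) = (32418 - 42885)/(-7909 + 16) = -10467/(-7893) = -10467*(-1/7893) = 1163/877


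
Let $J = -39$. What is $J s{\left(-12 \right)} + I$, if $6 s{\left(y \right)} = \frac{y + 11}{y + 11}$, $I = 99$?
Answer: $\frac{185}{2} \approx 92.5$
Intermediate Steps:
$s{\left(y \right)} = \frac{1}{6}$ ($s{\left(y \right)} = \frac{\left(y + 11\right) \frac{1}{y + 11}}{6} = \frac{\left(11 + y\right) \frac{1}{11 + y}}{6} = \frac{1}{6} \cdot 1 = \frac{1}{6}$)
$J s{\left(-12 \right)} + I = \left(-39\right) \frac{1}{6} + 99 = - \frac{13}{2} + 99 = \frac{185}{2}$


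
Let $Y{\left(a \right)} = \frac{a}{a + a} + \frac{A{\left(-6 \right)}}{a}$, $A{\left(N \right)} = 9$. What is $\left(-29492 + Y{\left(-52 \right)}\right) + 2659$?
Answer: $- \frac{1395299}{52} \approx -26833.0$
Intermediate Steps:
$Y{\left(a \right)} = \frac{1}{2} + \frac{9}{a}$ ($Y{\left(a \right)} = \frac{a}{a + a} + \frac{9}{a} = \frac{a}{2 a} + \frac{9}{a} = a \frac{1}{2 a} + \frac{9}{a} = \frac{1}{2} + \frac{9}{a}$)
$\left(-29492 + Y{\left(-52 \right)}\right) + 2659 = \left(-29492 + \frac{18 - 52}{2 \left(-52\right)}\right) + 2659 = \left(-29492 + \frac{1}{2} \left(- \frac{1}{52}\right) \left(-34\right)\right) + 2659 = \left(-29492 + \frac{17}{52}\right) + 2659 = - \frac{1533567}{52} + 2659 = - \frac{1395299}{52}$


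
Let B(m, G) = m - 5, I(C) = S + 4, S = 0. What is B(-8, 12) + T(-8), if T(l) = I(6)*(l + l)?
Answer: -77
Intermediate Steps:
I(C) = 4 (I(C) = 0 + 4 = 4)
B(m, G) = -5 + m
T(l) = 8*l (T(l) = 4*(l + l) = 4*(2*l) = 8*l)
B(-8, 12) + T(-8) = (-5 - 8) + 8*(-8) = -13 - 64 = -77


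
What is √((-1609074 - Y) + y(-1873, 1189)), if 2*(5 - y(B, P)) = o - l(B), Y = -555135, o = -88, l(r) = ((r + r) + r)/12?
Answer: I*√16865986/4 ≈ 1026.7*I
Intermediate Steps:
l(r) = r/4 (l(r) = (2*r + r)*(1/12) = (3*r)*(1/12) = r/4)
y(B, P) = 49 + B/8 (y(B, P) = 5 - (-88 - B/4)/2 = 5 + (44 + B/8) = 49 + B/8)
√((-1609074 - Y) + y(-1873, 1189)) = √((-1609074 - 1*(-555135)) + (49 + (⅛)*(-1873))) = √((-1609074 + 555135) + (49 - 1873/8)) = √(-1053939 - 1481/8) = √(-8432993/8) = I*√16865986/4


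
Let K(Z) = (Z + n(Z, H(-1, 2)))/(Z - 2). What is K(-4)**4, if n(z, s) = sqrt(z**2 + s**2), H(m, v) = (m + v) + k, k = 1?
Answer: (2 - sqrt(5))**4/81 ≈ 3.8341e-5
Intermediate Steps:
H(m, v) = 1 + m + v (H(m, v) = (m + v) + 1 = 1 + m + v)
n(z, s) = sqrt(s**2 + z**2)
K(Z) = (Z + sqrt(4 + Z**2))/(-2 + Z) (K(Z) = (Z + sqrt((1 - 1 + 2)**2 + Z**2))/(Z - 2) = (Z + sqrt(2**2 + Z**2))/(-2 + Z) = (Z + sqrt(4 + Z**2))/(-2 + Z))
K(-4)**4 = ((-4 + sqrt(4 + (-4)**2))/(-2 - 4))**4 = ((-4 + sqrt(4 + 16))/(-6))**4 = (-(-4 + sqrt(20))/6)**4 = (-(-4 + 2*sqrt(5))/6)**4 = (2/3 - sqrt(5)/3)**4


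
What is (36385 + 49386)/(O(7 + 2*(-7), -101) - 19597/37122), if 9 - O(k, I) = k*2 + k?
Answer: 3183991062/1094063 ≈ 2910.2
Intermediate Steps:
O(k, I) = 9 - 3*k (O(k, I) = 9 - (k*2 + k) = 9 - (2*k + k) = 9 - 3*k)
(36385 + 49386)/(O(7 + 2*(-7), -101) - 19597/37122) = (36385 + 49386)/((9 - 3*(7 + 2*(-7))) - 19597/37122) = 85771/((9 - 3*(7 - 14)) - 19597*1/37122) = 85771/((9 - 3*(-7)) - 19597/37122) = 85771/((9 + 21) - 19597/37122) = 85771/(30 - 19597/37122) = 85771/(1094063/37122) = 85771*(37122/1094063) = 3183991062/1094063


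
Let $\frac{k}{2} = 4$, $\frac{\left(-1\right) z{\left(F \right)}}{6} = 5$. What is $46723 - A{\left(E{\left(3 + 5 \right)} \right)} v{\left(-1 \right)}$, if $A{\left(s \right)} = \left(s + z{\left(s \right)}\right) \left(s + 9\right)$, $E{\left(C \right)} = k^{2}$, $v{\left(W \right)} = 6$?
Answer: $31831$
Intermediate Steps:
$z{\left(F \right)} = -30$ ($z{\left(F \right)} = \left(-6\right) 5 = -30$)
$k = 8$ ($k = 2 \cdot 4 = 8$)
$E{\left(C \right)} = 64$ ($E{\left(C \right)} = 8^{2} = 64$)
$A{\left(s \right)} = \left(-30 + s\right) \left(9 + s\right)$ ($A{\left(s \right)} = \left(s - 30\right) \left(s + 9\right) = \left(-30 + s\right) \left(9 + s\right)$)
$46723 - A{\left(E{\left(3 + 5 \right)} \right)} v{\left(-1 \right)} = 46723 - \left(-270 + 64^{2} - 1344\right) 6 = 46723 - \left(-270 + 4096 - 1344\right) 6 = 46723 - 2482 \cdot 6 = 46723 - 14892 = 31831$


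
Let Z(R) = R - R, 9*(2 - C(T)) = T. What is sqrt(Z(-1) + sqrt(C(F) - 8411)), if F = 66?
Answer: 3**(3/4)*25249**(1/4)*sqrt(I)/3 ≈ 6.7728 + 6.7728*I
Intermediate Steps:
C(T) = 2 - T/9
Z(R) = 0
sqrt(Z(-1) + sqrt(C(F) - 8411)) = sqrt(0 + sqrt((2 - 1/9*66) - 8411)) = sqrt(0 + sqrt((2 - 22/3) - 8411)) = sqrt(0 + sqrt(-16/3 - 8411)) = sqrt(0 + sqrt(-25249/3)) = sqrt(0 + I*sqrt(75747)/3) = sqrt(I*sqrt(75747)/3) = 3**(3/4)*25249**(1/4)*sqrt(I)/3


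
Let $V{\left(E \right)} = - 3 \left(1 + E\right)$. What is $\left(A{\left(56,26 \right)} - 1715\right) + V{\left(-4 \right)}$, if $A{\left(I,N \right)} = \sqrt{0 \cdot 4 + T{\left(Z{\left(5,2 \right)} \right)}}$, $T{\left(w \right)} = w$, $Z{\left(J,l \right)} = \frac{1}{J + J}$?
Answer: $-1706 + \frac{\sqrt{10}}{10} \approx -1705.7$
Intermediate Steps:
$Z{\left(J,l \right)} = \frac{1}{2 J}$
$A{\left(I,N \right)} = \frac{\sqrt{10}}{10}$ ($A{\left(I,N \right)} = \sqrt{0 \cdot 4 + \frac{1}{2 \cdot 5}} = \sqrt{0 + \frac{1}{2} \cdot \frac{1}{5}} = \sqrt{0 + \frac{1}{10}} = \sqrt{\frac{1}{10}} = \frac{\sqrt{10}}{10}$)
$V{\left(E \right)} = -3 - 3 E$
$\left(A{\left(56,26 \right)} - 1715\right) + V{\left(-4 \right)} = \left(\frac{\sqrt{10}}{10} - 1715\right) - -9 = \left(-1715 + \frac{\sqrt{10}}{10}\right) + \left(-3 + 12\right) = \left(-1715 + \frac{\sqrt{10}}{10}\right) + 9 = -1706 + \frac{\sqrt{10}}{10}$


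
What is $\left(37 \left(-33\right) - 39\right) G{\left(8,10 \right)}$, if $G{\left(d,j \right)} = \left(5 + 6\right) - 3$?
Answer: $-10080$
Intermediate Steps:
$G{\left(d,j \right)} = 8$ ($G{\left(d,j \right)} = 11 - 3 = 8$)
$\left(37 \left(-33\right) - 39\right) G{\left(8,10 \right)} = \left(37 \left(-33\right) - 39\right) 8 = \left(-1221 - 39\right) 8 = \left(-1260\right) 8 = -10080$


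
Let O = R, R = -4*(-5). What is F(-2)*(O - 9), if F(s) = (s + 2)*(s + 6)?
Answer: 0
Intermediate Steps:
R = 20
O = 20
F(s) = (2 + s)*(6 + s)
F(-2)*(O - 9) = (12 + (-2)² + 8*(-2))*(20 - 9) = (12 + 4 - 16)*11 = 0*11 = 0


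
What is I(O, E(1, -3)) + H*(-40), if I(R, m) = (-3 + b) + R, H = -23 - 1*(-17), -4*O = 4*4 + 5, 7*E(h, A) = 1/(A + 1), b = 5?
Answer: 947/4 ≈ 236.75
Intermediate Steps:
E(h, A) = 1/(7*(1 + A)) (E(h, A) = 1/(7*(A + 1)) = 1/(7*(1 + A)))
O = -21/4 (O = -(4*4 + 5)/4 = -(16 + 5)/4 = -¼*21 = -21/4 ≈ -5.2500)
H = -6 (H = -23 + 17 = -6)
I(R, m) = 2 + R (I(R, m) = (-3 + 5) + R = 2 + R)
I(O, E(1, -3)) + H*(-40) = (2 - 21/4) - 6*(-40) = -13/4 + 240 = 947/4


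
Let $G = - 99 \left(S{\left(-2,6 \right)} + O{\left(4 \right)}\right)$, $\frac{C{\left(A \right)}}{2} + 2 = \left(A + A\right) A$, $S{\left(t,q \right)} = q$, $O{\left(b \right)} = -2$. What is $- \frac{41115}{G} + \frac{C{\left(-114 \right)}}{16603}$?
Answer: $\frac{234405475}{2191596} \approx 106.96$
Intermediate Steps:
$C{\left(A \right)} = -4 + 4 A^{2}$ ($C{\left(A \right)} = -4 + 2 \left(A + A\right) A = -4 + 2 \cdot 2 A A = -4 + 2 \cdot 2 A^{2} = -4 + 4 A^{2}$)
$G = -396$ ($G = - 99 \left(6 - 2\right) = \left(-99\right) 4 = -396$)
$- \frac{41115}{G} + \frac{C{\left(-114 \right)}}{16603} = - \frac{41115}{-396} + \frac{-4 + 4 \left(-114\right)^{2}}{16603} = \left(-41115\right) \left(- \frac{1}{396}\right) + \left(-4 + 4 \cdot 12996\right) \frac{1}{16603} = \frac{13705}{132} + \left(-4 + 51984\right) \frac{1}{16603} = \frac{13705}{132} + 51980 \cdot \frac{1}{16603} = \frac{13705}{132} + \frac{51980}{16603} = \frac{234405475}{2191596}$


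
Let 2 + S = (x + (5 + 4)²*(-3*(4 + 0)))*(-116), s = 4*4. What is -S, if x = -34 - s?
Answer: -118550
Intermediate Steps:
s = 16
x = -50 (x = -34 - 1*16 = -34 - 16 = -50)
S = 118550 (S = -2 + (-50 + (5 + 4)²*(-3*(4 + 0)))*(-116) = -2 + (-50 + 9²*(-3*4))*(-116) = -2 + (-50 + 81*(-12))*(-116) = -2 + (-50 - 972)*(-116) = -2 - 1022*(-116) = -2 + 118552 = 118550)
-S = -1*118550 = -118550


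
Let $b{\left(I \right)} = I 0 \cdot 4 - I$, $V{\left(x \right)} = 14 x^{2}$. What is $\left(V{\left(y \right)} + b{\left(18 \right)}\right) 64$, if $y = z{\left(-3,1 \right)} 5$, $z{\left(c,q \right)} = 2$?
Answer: $88448$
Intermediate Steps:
$y = 10$ ($y = 2 \cdot 5 = 10$)
$b{\left(I \right)} = - I$ ($b{\left(I \right)} = 0 \cdot 4 - I = 0 - I = - I$)
$\left(V{\left(y \right)} + b{\left(18 \right)}\right) 64 = \left(14 \cdot 10^{2} - 18\right) 64 = \left(14 \cdot 100 - 18\right) 64 = \left(1400 - 18\right) 64 = 1382 \cdot 64 = 88448$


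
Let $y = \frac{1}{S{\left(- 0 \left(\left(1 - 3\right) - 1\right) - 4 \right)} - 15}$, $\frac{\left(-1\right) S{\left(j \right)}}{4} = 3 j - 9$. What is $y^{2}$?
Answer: $\frac{1}{4761} \approx 0.00021004$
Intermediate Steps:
$S{\left(j \right)} = 36 - 12 j$ ($S{\left(j \right)} = - 4 \left(3 j - 9\right) = - 4 \left(-9 + 3 j\right) = 36 - 12 j$)
$y = \frac{1}{69}$ ($y = \frac{1}{\left(36 - 12 \left(- 0 \left(\left(1 - 3\right) - 1\right) - 4\right)\right) - 15} = \frac{1}{\left(36 - 12 \left(- 0 \left(-2 - 1\right) - 4\right)\right) - 15} = \frac{1}{\left(36 - 12 \left(- 0 \left(-3\right) - 4\right)\right) - 15} = \frac{1}{\left(36 - 12 \left(\left(-1\right) 0 - 4\right)\right) - 15} = \frac{1}{\left(36 - 12 \left(0 - 4\right)\right) - 15} = \frac{1}{\left(36 - -48\right) - 15} = \frac{1}{\left(36 + 48\right) - 15} = \frac{1}{84 - 15} = \frac{1}{69} \approx 0.014493$)
$y^{2} = \left(\frac{1}{69}\right)^{2} = \frac{1}{4761}$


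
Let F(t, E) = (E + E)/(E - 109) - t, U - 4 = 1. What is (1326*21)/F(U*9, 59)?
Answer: -348075/592 ≈ -587.96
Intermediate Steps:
U = 5 (U = 4 + 1 = 5)
F(t, E) = -t + 2*E/(-109 + E) (F(t, E) = (2*E)/(-109 + E) - t = 2*E/(-109 + E) - t = -t + 2*E/(-109 + E))
(1326*21)/F(U*9, 59) = (1326*21)/(((2*59 + 109*(5*9) - 1*59*5*9)/(-109 + 59))) = 27846/(((118 + 109*45 - 1*59*45)/(-50))) = 27846/((-(118 + 4905 - 2655)/50)) = 27846/((-1/50*2368)) = 27846/(-1184/25) = 27846*(-25/1184) = -348075/592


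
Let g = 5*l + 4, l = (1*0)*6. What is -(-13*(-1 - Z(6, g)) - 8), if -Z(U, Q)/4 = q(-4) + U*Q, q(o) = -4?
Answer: 1035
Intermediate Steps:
l = 0 (l = 0*6 = 0)
g = 4 (g = 5*0 + 4 = 0 + 4 = 4)
Z(U, Q) = 16 - 4*Q*U (Z(U, Q) = -4*(-4 + U*Q) = -4*(-4 + Q*U) = 16 - 4*Q*U)
-(-13*(-1 - Z(6, g)) - 8) = -(-13*(-1 - (16 - 4*4*6)) - 8) = -(-13*(-1 - (16 - 96)) - 8) = -(-13*(-1 - 1*(-80)) - 8) = -(-13*(-1 + 80) - 8) = -(-13*79 - 8) = -(-1027 - 8) = -1*(-1035) = 1035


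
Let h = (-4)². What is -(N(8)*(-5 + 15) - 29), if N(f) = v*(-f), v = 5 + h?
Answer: 1709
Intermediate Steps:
h = 16
v = 21 (v = 5 + 16 = 21)
N(f) = -21*f (N(f) = 21*(-f) = -21*f)
-(N(8)*(-5 + 15) - 29) = -((-21*8)*(-5 + 15) - 29) = -(-168*10 - 29) = -(-1680 - 29) = -1*(-1709) = 1709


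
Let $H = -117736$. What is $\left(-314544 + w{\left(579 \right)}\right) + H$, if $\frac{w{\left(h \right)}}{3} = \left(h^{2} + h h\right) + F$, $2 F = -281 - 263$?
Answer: $1578350$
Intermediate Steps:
$F = -272$ ($F = \frac{-281 - 263}{2} = \frac{1}{2} \left(-544\right) = -272$)
$w{\left(h \right)} = -816 + 6 h^{2}$ ($w{\left(h \right)} = 3 \left(\left(h^{2} + h h\right) - 272\right) = 3 \left(\left(h^{2} + h^{2}\right) - 272\right) = 3 \left(2 h^{2} - 272\right) = 3 \left(-272 + 2 h^{2}\right) = -816 + 6 h^{2}$)
$\left(-314544 + w{\left(579 \right)}\right) + H = \left(-314544 - \left(816 - 6 \cdot 579^{2}\right)\right) - 117736 = \left(-314544 + \left(-816 + 6 \cdot 335241\right)\right) - 117736 = \left(-314544 + \left(-816 + 2011446\right)\right) - 117736 = \left(-314544 + 2010630\right) - 117736 = 1696086 - 117736 = 1578350$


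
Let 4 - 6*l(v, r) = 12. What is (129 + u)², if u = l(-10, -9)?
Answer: 146689/9 ≈ 16299.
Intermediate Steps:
l(v, r) = -4/3 (l(v, r) = ⅔ - ⅙*12 = ⅔ - 2 = -4/3)
u = -4/3 ≈ -1.3333
(129 + u)² = (129 - 4/3)² = (383/3)² = 146689/9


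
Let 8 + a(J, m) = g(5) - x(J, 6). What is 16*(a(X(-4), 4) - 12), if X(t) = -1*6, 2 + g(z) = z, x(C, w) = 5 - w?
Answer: -256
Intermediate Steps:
g(z) = -2 + z
X(t) = -6
a(J, m) = -4 (a(J, m) = -8 + ((-2 + 5) - (5 - 1*6)) = -8 + (3 - (5 - 6)) = -8 + (3 - 1*(-1)) = -8 + (3 + 1) = -8 + 4 = -4)
16*(a(X(-4), 4) - 12) = 16*(-4 - 12) = 16*(-16) = -256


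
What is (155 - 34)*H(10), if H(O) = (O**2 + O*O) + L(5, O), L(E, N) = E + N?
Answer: 26015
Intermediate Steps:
H(O) = 5 + O + 2*O**2 (H(O) = (O**2 + O*O) + (5 + O) = (O**2 + O**2) + (5 + O) = 2*O**2 + (5 + O) = 5 + O + 2*O**2)
(155 - 34)*H(10) = (155 - 34)*(5 + 10 + 2*10**2) = 121*(5 + 10 + 2*100) = 121*(5 + 10 + 200) = 121*215 = 26015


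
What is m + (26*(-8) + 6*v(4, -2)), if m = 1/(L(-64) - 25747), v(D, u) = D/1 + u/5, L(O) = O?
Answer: -24055857/129055 ≈ -186.40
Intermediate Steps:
v(D, u) = D + u/5 (v(D, u) = D*1 + u*(⅕) = D + u/5)
m = -1/25811 (m = 1/(-64 - 25747) = 1/(-25811) = -1/25811 ≈ -3.8743e-5)
m + (26*(-8) + 6*v(4, -2)) = -1/25811 + (26*(-8) + 6*(4 + (⅕)*(-2))) = -1/25811 + (-208 + 6*(4 - ⅖)) = -1/25811 + (-208 + 6*(18/5)) = -1/25811 + (-208 + 108/5) = -1/25811 - 932/5 = -24055857/129055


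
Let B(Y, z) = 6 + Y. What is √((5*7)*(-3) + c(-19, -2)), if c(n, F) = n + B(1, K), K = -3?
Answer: 3*I*√13 ≈ 10.817*I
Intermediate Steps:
c(n, F) = 7 + n (c(n, F) = n + (6 + 1) = n + 7 = 7 + n)
√((5*7)*(-3) + c(-19, -2)) = √((5*7)*(-3) + (7 - 19)) = √(35*(-3) - 12) = √(-105 - 12) = √(-117) = 3*I*√13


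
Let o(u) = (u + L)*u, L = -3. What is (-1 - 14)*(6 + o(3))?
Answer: -90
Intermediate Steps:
o(u) = u*(-3 + u) (o(u) = (u - 3)*u = (-3 + u)*u = u*(-3 + u))
(-1 - 14)*(6 + o(3)) = (-1 - 14)*(6 + 3*(-3 + 3)) = -15*(6 + 3*0) = -15*(6 + 0) = -15*6 = -90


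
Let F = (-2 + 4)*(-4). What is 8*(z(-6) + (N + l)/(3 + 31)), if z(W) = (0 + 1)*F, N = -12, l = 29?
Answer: -60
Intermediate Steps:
F = -8 (F = 2*(-4) = -8)
z(W) = -8 (z(W) = (0 + 1)*(-8) = 1*(-8) = -8)
8*(z(-6) + (N + l)/(3 + 31)) = 8*(-8 + (-12 + 29)/(3 + 31)) = 8*(-8 + 17/34) = 8*(-8 + 17*(1/34)) = 8*(-8 + ½) = 8*(-15/2) = -60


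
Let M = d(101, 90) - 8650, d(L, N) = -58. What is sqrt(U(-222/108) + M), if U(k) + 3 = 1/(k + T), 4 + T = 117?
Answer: I*sqrt(34739510453)/1997 ≈ 93.333*I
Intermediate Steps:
T = 113 (T = -4 + 117 = 113)
M = -8708 (M = -58 - 8650 = -8708)
U(k) = -3 + 1/(113 + k) (U(k) = -3 + 1/(k + 113) = -3 + 1/(113 + k))
sqrt(U(-222/108) + M) = sqrt((-338 - (-666)/108)/(113 - 222/108) - 8708) = sqrt((-338 - (-666)/108)/(113 - 222*1/108) - 8708) = sqrt((-338 - 3*(-37/18))/(113 - 37/18) - 8708) = sqrt((-338 + 37/6)/(1997/18) - 8708) = sqrt((18/1997)*(-1991/6) - 8708) = sqrt(-5973/1997 - 8708) = sqrt(-17395849/1997) = I*sqrt(34739510453)/1997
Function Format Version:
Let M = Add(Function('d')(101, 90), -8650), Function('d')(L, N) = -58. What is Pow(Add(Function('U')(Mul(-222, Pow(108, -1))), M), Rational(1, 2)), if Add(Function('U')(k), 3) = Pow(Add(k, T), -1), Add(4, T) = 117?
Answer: Mul(Rational(1, 1997), I, Pow(34739510453, Rational(1, 2))) ≈ Mul(93.333, I)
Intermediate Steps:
T = 113 (T = Add(-4, 117) = 113)
M = -8708 (M = Add(-58, -8650) = -8708)
Function('U')(k) = Add(-3, Pow(Add(113, k), -1)) (Function('U')(k) = Add(-3, Pow(Add(k, 113), -1)) = Add(-3, Pow(Add(113, k), -1)))
Pow(Add(Function('U')(Mul(-222, Pow(108, -1))), M), Rational(1, 2)) = Pow(Add(Mul(Pow(Add(113, Mul(-222, Pow(108, -1))), -1), Add(-338, Mul(-3, Mul(-222, Pow(108, -1))))), -8708), Rational(1, 2)) = Pow(Add(Mul(Pow(Add(113, Mul(-222, Rational(1, 108))), -1), Add(-338, Mul(-3, Mul(-222, Rational(1, 108))))), -8708), Rational(1, 2)) = Pow(Add(Mul(Pow(Add(113, Rational(-37, 18)), -1), Add(-338, Mul(-3, Rational(-37, 18)))), -8708), Rational(1, 2)) = Pow(Add(Mul(Pow(Rational(1997, 18), -1), Add(-338, Rational(37, 6))), -8708), Rational(1, 2)) = Pow(Add(Mul(Rational(18, 1997), Rational(-1991, 6)), -8708), Rational(1, 2)) = Pow(Add(Rational(-5973, 1997), -8708), Rational(1, 2)) = Pow(Rational(-17395849, 1997), Rational(1, 2)) = Mul(Rational(1, 1997), I, Pow(34739510453, Rational(1, 2)))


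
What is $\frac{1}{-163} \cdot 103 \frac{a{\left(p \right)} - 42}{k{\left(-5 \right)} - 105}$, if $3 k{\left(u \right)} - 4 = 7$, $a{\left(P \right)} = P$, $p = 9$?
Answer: $- \frac{10197}{49552} \approx -0.20578$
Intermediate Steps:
$k{\left(u \right)} = \frac{11}{3}$ ($k{\left(u \right)} = \frac{4}{3} + \frac{1}{3} \cdot 7 = \frac{4}{3} + \frac{7}{3} = \frac{11}{3}$)
$\frac{1}{-163} \cdot 103 \frac{a{\left(p \right)} - 42}{k{\left(-5 \right)} - 105} = \frac{1}{-163} \cdot 103 \frac{9 - 42}{\frac{11}{3} - 105} = \left(- \frac{1}{163}\right) 103 \left(- \frac{33}{- \frac{304}{3}}\right) = - \frac{103 \left(\left(-33\right) \left(- \frac{3}{304}\right)\right)}{163} = \left(- \frac{103}{163}\right) \frac{99}{304} = - \frac{10197}{49552}$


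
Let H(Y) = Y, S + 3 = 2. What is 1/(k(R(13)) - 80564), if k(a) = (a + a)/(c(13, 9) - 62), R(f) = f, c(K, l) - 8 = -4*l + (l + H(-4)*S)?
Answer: -77/6203454 ≈ -1.2412e-5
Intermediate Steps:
S = -1 (S = -3 + 2 = -1)
c(K, l) = 12 - 3*l (c(K, l) = 8 + (-4*l + (l - 4*(-1))) = 8 + (-4*l + (l + 4)) = 8 + (-4*l + (4 + l)) = 8 + (4 - 3*l) = 12 - 3*l)
k(a) = -2*a/77 (k(a) = (a + a)/((12 - 3*9) - 62) = (2*a)/((12 - 27) - 62) = (2*a)/(-15 - 62) = (2*a)/(-77) = (2*a)*(-1/77) = -2*a/77)
1/(k(R(13)) - 80564) = 1/(-2/77*13 - 80564) = 1/(-26/77 - 80564) = 1/(-6203454/77) = -77/6203454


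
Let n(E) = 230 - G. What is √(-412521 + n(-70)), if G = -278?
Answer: I*√412013 ≈ 641.88*I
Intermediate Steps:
n(E) = 508 (n(E) = 230 - 1*(-278) = 230 + 278 = 508)
√(-412521 + n(-70)) = √(-412521 + 508) = √(-412013) = I*√412013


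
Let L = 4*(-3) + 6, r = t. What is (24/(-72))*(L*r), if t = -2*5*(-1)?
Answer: 20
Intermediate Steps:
t = 10 (t = -10*(-1) = 10)
r = 10
L = -6 (L = -12 + 6 = -6)
(24/(-72))*(L*r) = (24/(-72))*(-6*10) = (24*(-1/72))*(-60) = -⅓*(-60) = 20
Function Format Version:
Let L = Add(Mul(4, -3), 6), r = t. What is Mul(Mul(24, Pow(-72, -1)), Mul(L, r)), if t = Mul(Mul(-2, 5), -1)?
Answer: 20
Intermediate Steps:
t = 10 (t = Mul(-10, -1) = 10)
r = 10
L = -6 (L = Add(-12, 6) = -6)
Mul(Mul(24, Pow(-72, -1)), Mul(L, r)) = Mul(Mul(24, Pow(-72, -1)), Mul(-6, 10)) = Mul(Mul(24, Rational(-1, 72)), -60) = Mul(Rational(-1, 3), -60) = 20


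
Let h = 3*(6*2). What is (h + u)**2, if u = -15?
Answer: 441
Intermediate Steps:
h = 36 (h = 3*12 = 36)
(h + u)**2 = (36 - 15)**2 = 21**2 = 441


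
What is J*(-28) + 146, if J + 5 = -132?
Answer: 3982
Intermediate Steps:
J = -137 (J = -5 - 132 = -137)
J*(-28) + 146 = -137*(-28) + 146 = 3836 + 146 = 3982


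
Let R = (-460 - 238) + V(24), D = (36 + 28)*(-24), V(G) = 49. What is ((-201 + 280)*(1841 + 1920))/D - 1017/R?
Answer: -191268119/996864 ≈ -191.87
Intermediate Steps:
D = -1536 (D = 64*(-24) = -1536)
R = -649 (R = (-460 - 238) + 49 = -698 + 49 = -649)
((-201 + 280)*(1841 + 1920))/D - 1017/R = ((-201 + 280)*(1841 + 1920))/(-1536) - 1017/(-649) = (79*3761)*(-1/1536) - 1017*(-1/649) = 297119*(-1/1536) + 1017/649 = -297119/1536 + 1017/649 = -191268119/996864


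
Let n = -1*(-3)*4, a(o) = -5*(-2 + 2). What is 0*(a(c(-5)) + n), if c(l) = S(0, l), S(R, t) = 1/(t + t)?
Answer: 0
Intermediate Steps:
S(R, t) = 1/(2*t)
c(l) = 1/(2*l)
a(o) = 0 (a(o) = -5*0 = 0)
n = 12 (n = 3*4 = 12)
0*(a(c(-5)) + n) = 0*(0 + 12) = 0*12 = 0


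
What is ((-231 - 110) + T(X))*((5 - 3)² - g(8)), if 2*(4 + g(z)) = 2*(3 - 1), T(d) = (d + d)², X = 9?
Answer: -102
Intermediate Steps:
T(d) = 4*d² (T(d) = (2*d)² = 4*d²)
g(z) = -2 (g(z) = -4 + (2*(3 - 1))/2 = -4 + (2*2)/2 = -4 + (½)*4 = -4 + 2 = -2)
((-231 - 110) + T(X))*((5 - 3)² - g(8)) = ((-231 - 110) + 4*9²)*((5 - 3)² - 1*(-2)) = (-341 + 4*81)*(2² + 2) = (-341 + 324)*(4 + 2) = -17*6 = -102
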